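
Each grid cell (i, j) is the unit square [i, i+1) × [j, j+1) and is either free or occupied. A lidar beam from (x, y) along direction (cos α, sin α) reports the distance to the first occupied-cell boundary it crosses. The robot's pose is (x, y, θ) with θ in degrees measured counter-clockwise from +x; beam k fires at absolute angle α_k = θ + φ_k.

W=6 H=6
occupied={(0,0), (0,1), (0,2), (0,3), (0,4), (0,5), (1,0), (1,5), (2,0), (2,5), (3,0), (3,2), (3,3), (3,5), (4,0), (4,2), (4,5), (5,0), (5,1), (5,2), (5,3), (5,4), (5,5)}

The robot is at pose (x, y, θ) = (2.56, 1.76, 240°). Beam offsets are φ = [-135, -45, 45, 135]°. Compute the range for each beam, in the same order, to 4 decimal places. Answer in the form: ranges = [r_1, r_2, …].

beam 1: φ=-135°, α=105°
  cosα=-0.2588 sinα=0.9659 | (2,1) | tMaxX 2.1637 tMaxY 0.2485 | tΔX 3.8637 tΔY 1.0353
    t=0.2485 [y] (2,2)
    t=1.2837 [y] (2,3)
    t=2.1637 [x] (1,3)
    t=2.3190 [y] (1,4)
    t=3.3543 [y] (1,5) — stop
  → r_1 = 3.3543
beam 2: φ=-45°, α=195°
  cosα=-0.9659 sinα=-0.2588 | (2,1) | tMaxX 0.5798 tMaxY 2.9364 | tΔX 1.0353 tΔY 3.8637
    t=0.5798 [x] (1,1)
    t=1.6150 [x] (0,1) — stop
  → r_2 = 1.6150
beam 3: φ=45°, α=285°
  cosα=0.2588 sinα=-0.9659 | (2,1) | tMaxX 1.7000 tMaxY 0.7868 | tΔX 3.8637 tΔY 1.0353
    t=0.7868 [y] (2,0) — stop
  → r_3 = 0.7868
beam 4: φ=135°, α=15°
  cosα=0.9659 sinα=0.2588 | (2,1) | tMaxX 0.4555 tMaxY 0.9273 | tΔX 1.0353 tΔY 3.8637
    t=0.4555 [x] (3,1)
    t=0.9273 [y] (3,2) — stop
  → r_4 = 0.9273

ranges = [3.3543, 1.6150, 0.7868, 0.9273]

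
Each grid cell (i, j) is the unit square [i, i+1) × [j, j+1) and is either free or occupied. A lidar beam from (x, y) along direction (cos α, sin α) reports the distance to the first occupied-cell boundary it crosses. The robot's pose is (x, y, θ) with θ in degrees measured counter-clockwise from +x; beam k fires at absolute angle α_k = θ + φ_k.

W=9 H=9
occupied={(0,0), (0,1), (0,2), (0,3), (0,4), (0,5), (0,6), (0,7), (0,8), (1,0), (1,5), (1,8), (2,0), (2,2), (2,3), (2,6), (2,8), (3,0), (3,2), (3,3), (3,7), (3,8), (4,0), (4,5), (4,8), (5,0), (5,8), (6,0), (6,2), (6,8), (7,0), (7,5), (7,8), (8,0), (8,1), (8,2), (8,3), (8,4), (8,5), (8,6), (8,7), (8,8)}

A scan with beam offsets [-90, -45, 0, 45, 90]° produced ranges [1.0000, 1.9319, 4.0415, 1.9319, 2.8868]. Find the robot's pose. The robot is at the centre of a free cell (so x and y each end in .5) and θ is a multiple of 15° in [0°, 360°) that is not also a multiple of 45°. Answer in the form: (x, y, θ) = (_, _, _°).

The pose lattice has 39·16 = 624 candidates. Test each by forward raycasting.
  (5.5, 5.5, 345°): beam 1 = 4.6587 ≠ 1.0000 ✗
  (2.5, 7.5, 165°): beam 1 = 0.5176 ≠ 1.0000 ✗
  (7.5, 6.5, 60°): beam 1 = 0.5774 ≠ 1.0000 ✗
  …
  (5.5, 4.5, 240°): r_1=1.0000, r_2=1.9319, r_3=4.0415, r_4=1.9319, r_5=2.8868 — all match ✓
Unique over the lattice → pose = (5.5, 4.5, 240°).

(x, y, θ) = (5.5, 4.5, 240°)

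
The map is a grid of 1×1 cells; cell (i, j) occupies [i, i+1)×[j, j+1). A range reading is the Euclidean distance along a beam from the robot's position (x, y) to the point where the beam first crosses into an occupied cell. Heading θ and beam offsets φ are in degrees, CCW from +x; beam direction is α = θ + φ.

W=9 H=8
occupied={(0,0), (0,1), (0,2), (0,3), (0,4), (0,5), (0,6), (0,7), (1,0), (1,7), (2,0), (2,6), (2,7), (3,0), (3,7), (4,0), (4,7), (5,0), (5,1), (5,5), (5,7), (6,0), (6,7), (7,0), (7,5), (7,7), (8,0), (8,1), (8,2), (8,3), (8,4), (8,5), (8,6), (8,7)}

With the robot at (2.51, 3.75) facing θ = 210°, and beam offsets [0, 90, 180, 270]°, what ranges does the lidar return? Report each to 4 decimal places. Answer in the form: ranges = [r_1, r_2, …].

ranges = [1.7436, 3.1754, 2.8752, 3.0200]

beam 1: φ=0°, α=210°
  d=(-0.8660,-0.5000)  start (2,3)  tX=0.5889 tY=1.5000  stride 1/|dx|=1.1547 1/|dy|=2.0000
    cross x-line → (1,3), t=0.5889
    cross y-line → (1,2), t=1.5000
    cross x-line → (0,2), t=1.7436 (wall)
  → r_1 = 1.7436
beam 2: φ=90°, α=300°
  d=(0.5000,-0.8660)  start (2,3)  tX=0.9800 tY=0.8660  stride 1/|dx|=2.0000 1/|dy|=1.1547
    cross y-line → (2,2), t=0.8660
    cross x-line → (3,2), t=0.9800
    cross y-line → (3,1), t=2.0207
    cross x-line → (4,1), t=2.9800
    cross y-line → (4,0), t=3.1754 (wall)
  → r_2 = 3.1754
beam 3: φ=180°, α=30°
  d=(0.8660,0.5000)  start (2,3)  tX=0.5658 tY=0.5000  stride 1/|dx|=1.1547 1/|dy|=2.0000
    cross y-line → (2,4), t=0.5000
    cross x-line → (3,4), t=0.5658
    cross x-line → (4,4), t=1.7205
    cross y-line → (4,5), t=2.5000
    cross x-line → (5,5), t=2.8752 (wall)
  → r_3 = 2.8752
beam 4: φ=270°, α=120°
  d=(-0.5000,0.8660)  start (2,3)  tX=1.0200 tY=0.2887  stride 1/|dx|=2.0000 1/|dy|=1.1547
    cross y-line → (2,4), t=0.2887
    cross x-line → (1,4), t=1.0200
    cross y-line → (1,5), t=1.4434
    cross y-line → (1,6), t=2.5981
    cross x-line → (0,6), t=3.0200 (wall)
  → r_4 = 3.0200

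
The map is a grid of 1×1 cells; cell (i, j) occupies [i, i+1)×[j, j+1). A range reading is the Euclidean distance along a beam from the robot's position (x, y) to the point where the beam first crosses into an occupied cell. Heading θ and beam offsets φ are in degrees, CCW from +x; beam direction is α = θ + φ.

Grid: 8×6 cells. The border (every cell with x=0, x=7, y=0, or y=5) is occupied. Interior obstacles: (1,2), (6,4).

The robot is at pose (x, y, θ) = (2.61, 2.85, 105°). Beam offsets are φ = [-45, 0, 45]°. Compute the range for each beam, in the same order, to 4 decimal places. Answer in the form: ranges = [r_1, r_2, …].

beam 1: φ=-45°, α=60°
  cosα=0.5000 sinα=0.8660 | (2,2) | tMaxX 0.7800 tMaxY 0.1732 | tΔX 2.0000 tΔY 1.1547
    t=0.1732 [y] (2,3)
    t=0.7800 [x] (3,3)
    t=1.3279 [y] (3,4)
    t=2.4826 [y] (3,5) — stop
  → r_1 = 2.4826
beam 2: φ=0°, α=105°
  cosα=-0.2588 sinα=0.9659 | (2,2) | tMaxX 2.3569 tMaxY 0.1553 | tΔX 3.8637 tΔY 1.0353
    t=0.1553 [y] (2,3)
    t=1.1906 [y] (2,4)
    t=2.2258 [y] (2,5) — stop
  → r_2 = 2.2258
beam 3: φ=45°, α=150°
  cosα=-0.8660 sinα=0.5000 | (2,2) | tMaxX 0.7044 tMaxY 0.3000 | tΔX 1.1547 tΔY 2.0000
    t=0.3000 [y] (2,3)
    t=0.7044 [x] (1,3)
    t=1.8591 [x] (0,3) — stop
  → r_3 = 1.8591

ranges = [2.4826, 2.2258, 1.8591]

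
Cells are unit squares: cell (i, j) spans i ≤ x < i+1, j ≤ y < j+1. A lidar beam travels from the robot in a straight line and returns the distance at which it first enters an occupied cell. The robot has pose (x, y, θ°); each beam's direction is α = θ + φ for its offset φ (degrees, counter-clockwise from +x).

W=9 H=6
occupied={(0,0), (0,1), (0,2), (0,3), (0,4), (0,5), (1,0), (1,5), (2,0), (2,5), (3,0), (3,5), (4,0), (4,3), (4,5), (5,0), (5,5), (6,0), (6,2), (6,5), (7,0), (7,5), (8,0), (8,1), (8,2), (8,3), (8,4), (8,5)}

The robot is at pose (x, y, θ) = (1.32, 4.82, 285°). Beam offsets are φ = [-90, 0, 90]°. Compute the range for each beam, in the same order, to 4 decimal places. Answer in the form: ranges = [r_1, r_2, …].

beam 1: φ=-90°, α=195°
  cosα=-0.9659 sinα=-0.2588 | (1,4) | tMaxX 0.3313 tMaxY 3.1682 | tΔX 1.0353 tΔY 3.8637
    t=0.3313 [x] (0,4) — stop
  → r_1 = 0.3313
beam 2: φ=0°, α=285°
  cosα=0.2588 sinα=-0.9659 | (1,4) | tMaxX 2.6273 tMaxY 0.8489 | tΔX 3.8637 tΔY 1.0353
    t=0.8489 [y] (1,3)
    t=1.8842 [y] (1,2)
    t=2.6273 [x] (2,2)
    t=2.9195 [y] (2,1)
    t=3.9548 [y] (2,0) — stop
  → r_2 = 3.9548
beam 3: φ=90°, α=15°
  cosα=0.9659 sinα=0.2588 | (1,4) | tMaxX 0.7040 tMaxY 0.6955 | tΔX 1.0353 tΔY 3.8637
    t=0.6955 [y] (1,5) — stop
  → r_3 = 0.6955

ranges = [0.3313, 3.9548, 0.6955]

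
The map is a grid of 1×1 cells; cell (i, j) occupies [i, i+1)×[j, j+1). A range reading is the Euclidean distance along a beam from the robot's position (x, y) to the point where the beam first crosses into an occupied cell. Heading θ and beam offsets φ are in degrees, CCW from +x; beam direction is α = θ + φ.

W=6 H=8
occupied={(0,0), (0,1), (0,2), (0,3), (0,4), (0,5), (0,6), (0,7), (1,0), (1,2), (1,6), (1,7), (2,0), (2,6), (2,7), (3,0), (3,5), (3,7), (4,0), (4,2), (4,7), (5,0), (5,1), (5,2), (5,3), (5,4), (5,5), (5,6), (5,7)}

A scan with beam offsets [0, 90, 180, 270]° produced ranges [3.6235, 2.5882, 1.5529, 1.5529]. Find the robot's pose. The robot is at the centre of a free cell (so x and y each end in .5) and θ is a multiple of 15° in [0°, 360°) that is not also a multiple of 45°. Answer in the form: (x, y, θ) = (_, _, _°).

(x, y, θ) = (2.5, 4.5, 285°)

The pose lattice has 19·16 = 304 candidates. Test each by forward raycasting.
  (1.5, 5.5, 120°): beam 1 = 0.5774 ≠ 3.6235 ✗
  (4.5, 1.5, 210°): beam 1 = 1.0000 ≠ 3.6235 ✗
  (2.5, 2.5, 210°): beam 1 = 0.5774 ≠ 3.6235 ✗
  (3.5, 6.5, 30°): beam 1 = 1.0000 ≠ 3.6235 ✗
  (2.5, 3.5, 210°): beam 1 = 1.0000 ≠ 3.6235 ✗
  …
  (2.5, 4.5, 285°): r_1=3.6235, r_2=2.5882, r_3=1.5529, r_4=1.5529 — all match ✓
Only this pose fits every beam.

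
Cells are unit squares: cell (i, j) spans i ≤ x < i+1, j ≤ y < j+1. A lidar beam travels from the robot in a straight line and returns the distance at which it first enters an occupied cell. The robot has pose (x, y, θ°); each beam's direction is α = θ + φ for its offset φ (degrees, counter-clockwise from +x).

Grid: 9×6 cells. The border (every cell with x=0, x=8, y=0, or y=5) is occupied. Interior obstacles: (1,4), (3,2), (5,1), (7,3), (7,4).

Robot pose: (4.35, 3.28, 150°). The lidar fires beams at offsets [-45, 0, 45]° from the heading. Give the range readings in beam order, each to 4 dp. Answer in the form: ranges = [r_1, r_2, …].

beam 1: φ=-45°, α=105°
  dir = (cos 105°, sin 105°) = (-0.2588, 0.9659); from cell (4,3)
  next x-line at t=1.3523, next y-line at t=0.7454; Δt_x=3.8637, Δt_y=1.0353
    y: enter (4,4) at t=0.7454
    x: enter (3,4) at t=1.3523
    y: enter (3,5) at t=1.7807 ← occupied
  → r_1 = 1.7807
beam 2: φ=0°, α=150°
  dir = (cos 150°, sin 150°) = (-0.8660, 0.5000); from cell (4,3)
  next x-line at t=0.4041, next y-line at t=1.4400; Δt_x=1.1547, Δt_y=2.0000
    x: enter (3,3) at t=0.4041
    y: enter (3,4) at t=1.4400
    x: enter (2,4) at t=1.5588
    x: enter (1,4) at t=2.7135 ← occupied
  → r_2 = 2.7135
beam 3: φ=45°, α=195°
  dir = (cos 195°, sin 195°) = (-0.9659, -0.2588); from cell (4,3)
  next x-line at t=0.3623, next y-line at t=1.0818; Δt_x=1.0353, Δt_y=3.8637
    x: enter (3,3) at t=0.3623
    y: enter (3,2) at t=1.0818 ← occupied
  → r_3 = 1.0818

ranges = [1.7807, 2.7135, 1.0818]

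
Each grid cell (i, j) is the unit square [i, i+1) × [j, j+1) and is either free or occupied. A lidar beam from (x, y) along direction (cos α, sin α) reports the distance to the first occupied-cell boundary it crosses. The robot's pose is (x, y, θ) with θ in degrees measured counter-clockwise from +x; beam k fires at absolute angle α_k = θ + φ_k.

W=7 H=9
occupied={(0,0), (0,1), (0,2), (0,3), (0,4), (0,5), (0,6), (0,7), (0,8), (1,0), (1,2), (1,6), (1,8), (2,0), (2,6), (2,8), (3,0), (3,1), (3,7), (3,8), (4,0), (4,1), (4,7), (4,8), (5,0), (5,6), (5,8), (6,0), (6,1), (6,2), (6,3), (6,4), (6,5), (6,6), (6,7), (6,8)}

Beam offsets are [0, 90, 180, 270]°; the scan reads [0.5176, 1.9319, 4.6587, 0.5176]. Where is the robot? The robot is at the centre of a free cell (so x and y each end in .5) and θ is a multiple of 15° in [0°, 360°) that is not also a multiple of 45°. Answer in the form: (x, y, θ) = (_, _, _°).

(x, y, θ) = (1.5, 5.5, 165°)

Candidates: 27 free-cell centres × 16 headings = 432 poses. Raycast each; keep the one whose scan matches to 4 dp.
  (3.5, 3.5, 165°): beam 1 = 2.5882 ≠ 0.5176 ✗
  (4.5, 2.5, 120°): beam 1 = 4.0415 ≠ 0.5176 ✗
  (3.5, 2.5, 75°): beam 1 = 4.6587 ≠ 0.5176 ✗
  (3.5, 3.5, 300°): beam 1 = 1.7321 ≠ 0.5176 ✗
  …
  (1.5, 5.5, 165°): r_1=0.5176, r_2=1.9319, r_3=4.6587, r_4=0.5176 — all match ✓
Unique over the lattice → pose = (1.5, 5.5, 165°).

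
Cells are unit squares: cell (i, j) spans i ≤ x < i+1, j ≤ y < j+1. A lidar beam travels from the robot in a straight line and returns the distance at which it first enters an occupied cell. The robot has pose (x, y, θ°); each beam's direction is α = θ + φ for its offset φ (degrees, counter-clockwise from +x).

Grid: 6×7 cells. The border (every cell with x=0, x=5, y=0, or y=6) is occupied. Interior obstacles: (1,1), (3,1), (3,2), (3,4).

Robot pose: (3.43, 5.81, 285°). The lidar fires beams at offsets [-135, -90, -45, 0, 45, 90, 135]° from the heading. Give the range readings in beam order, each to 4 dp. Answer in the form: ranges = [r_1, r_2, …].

ranges = [0.3800, 2.5157, 4.3994, 0.8386, 1.8129, 0.7341, 0.2194]

beam 1: φ=-135°, α=150°
  direction (-0.8660, 0.5000); cell (3,5); t to first gridline: x 0.4965, y 0.3800 (then +1.1547 / +2.0000)
    (3,6) via y @ 0.3800  # hit
  → r_1 = 0.3800
beam 2: φ=-90°, α=195°
  direction (-0.9659, -0.2588); cell (3,5); t to first gridline: x 0.4452, y 3.1296 (then +1.0353 / +3.8637)
    (2,5) via x @ 0.4452
    (1,5) via x @ 1.4804
    (0,5) via x @ 2.5157  # hit
  → r_2 = 2.5157
beam 3: φ=-45°, α=240°
  direction (-0.5000, -0.8660); cell (3,5); t to first gridline: x 0.8600, y 0.9353 (then +2.0000 / +1.1547)
    (2,5) via x @ 0.8600
    (2,4) via y @ 0.9353
    (2,3) via y @ 2.0900
    (1,3) via x @ 2.8600
    (1,2) via y @ 3.2447
    (1,1) via y @ 4.3994  # hit
  → r_3 = 4.3994
beam 4: φ=0°, α=285°
  direction (0.2588, -0.9659); cell (3,5); t to first gridline: x 2.2023, y 0.8386 (then +3.8637 / +1.0353)
    (3,4) via y @ 0.8386  # hit
  → r_4 = 0.8386
beam 5: φ=45°, α=330°
  direction (0.8660, -0.5000); cell (3,5); t to first gridline: x 0.6582, y 1.6200 (then +1.1547 / +2.0000)
    (4,5) via x @ 0.6582
    (4,4) via y @ 1.6200
    (5,4) via x @ 1.8129  # hit
  → r_5 = 1.8129
beam 6: φ=90°, α=15°
  direction (0.9659, 0.2588); cell (3,5); t to first gridline: x 0.5901, y 0.7341 (then +1.0353 / +3.8637)
    (4,5) via x @ 0.5901
    (4,6) via y @ 0.7341  # hit
  → r_6 = 0.7341
beam 7: φ=135°, α=60°
  direction (0.5000, 0.8660); cell (3,5); t to first gridline: x 1.1400, y 0.2194 (then +2.0000 / +1.1547)
    (3,6) via y @ 0.2194  # hit
  → r_7 = 0.2194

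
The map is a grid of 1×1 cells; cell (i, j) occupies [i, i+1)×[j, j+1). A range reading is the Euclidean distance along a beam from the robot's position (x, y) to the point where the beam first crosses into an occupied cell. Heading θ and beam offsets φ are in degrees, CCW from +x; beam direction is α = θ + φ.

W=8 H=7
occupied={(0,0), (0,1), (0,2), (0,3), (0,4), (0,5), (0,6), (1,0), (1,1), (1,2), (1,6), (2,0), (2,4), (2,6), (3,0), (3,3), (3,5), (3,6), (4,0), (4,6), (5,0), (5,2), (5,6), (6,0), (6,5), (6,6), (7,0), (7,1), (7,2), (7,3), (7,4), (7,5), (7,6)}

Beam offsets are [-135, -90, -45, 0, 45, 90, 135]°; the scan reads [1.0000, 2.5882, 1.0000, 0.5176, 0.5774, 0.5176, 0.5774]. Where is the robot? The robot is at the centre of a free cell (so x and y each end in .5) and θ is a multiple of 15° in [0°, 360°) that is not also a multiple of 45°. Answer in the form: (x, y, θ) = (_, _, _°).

(x, y, θ) = (1.5, 3.5, 165°)

Enumerate (i+0.5, j+0.5, θ) over the 23 free cells and 16 admissible headings. For each, cast all 7 beams and compare to the given ranges.
  (3.5, 1.5, 15°): beam 1 = 0.5774 ≠ 1.0000 ✗
  (6.5, 3.5, 15°): beam 2 = 1.9319 ≠ 2.5882 ✗
  (6.5, 2.5, 240°): beam 1 = 3.6235 ≠ 1.0000 ✗
  …
  (1.5, 3.5, 165°): r_1=1.0000, r_2=2.5882, r_3=1.0000, r_4=0.5176, r_5=0.5774, r_6=0.5176, r_7=0.5774 — all match ✓
Unique over the lattice → pose = (1.5, 3.5, 165°).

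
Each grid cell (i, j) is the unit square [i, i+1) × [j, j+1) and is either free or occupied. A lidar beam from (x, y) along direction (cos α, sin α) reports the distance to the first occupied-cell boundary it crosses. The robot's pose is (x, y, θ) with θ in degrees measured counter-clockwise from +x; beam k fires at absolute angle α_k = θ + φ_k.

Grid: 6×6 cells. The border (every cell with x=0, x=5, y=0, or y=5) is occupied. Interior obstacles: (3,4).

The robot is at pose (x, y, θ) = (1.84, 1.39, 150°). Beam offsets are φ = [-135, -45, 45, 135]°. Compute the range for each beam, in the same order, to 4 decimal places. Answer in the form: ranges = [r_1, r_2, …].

ranges = [3.2715, 3.2455, 0.8696, 0.4038]

beam 1: φ=-135°, α=15°
  d=(0.9659,0.2588)  start (1,1)  tX=0.1656 tY=2.3569  stride 1/|dx|=1.0353 1/|dy|=3.8637
    cross x-line → (2,1), t=0.1656
    cross x-line → (3,1), t=1.2009
    cross x-line → (4,1), t=2.2362
    cross y-line → (4,2), t=2.3569
    cross x-line → (5,2), t=3.2715 (wall)
  → r_1 = 3.2715
beam 2: φ=-45°, α=105°
  d=(-0.2588,0.9659)  start (1,1)  tX=3.2455 tY=0.6315  stride 1/|dx|=3.8637 1/|dy|=1.0353
    cross y-line → (1,2), t=0.6315
    cross y-line → (1,3), t=1.6668
    cross y-line → (1,4), t=2.7021
    cross x-line → (0,4), t=3.2455 (wall)
  → r_2 = 3.2455
beam 3: φ=45°, α=195°
  d=(-0.9659,-0.2588)  start (1,1)  tX=0.8696 tY=1.5068  stride 1/|dx|=1.0353 1/|dy|=3.8637
    cross x-line → (0,1), t=0.8696 (wall)
  → r_3 = 0.8696
beam 4: φ=135°, α=285°
  d=(0.2588,-0.9659)  start (1,1)  tX=0.6182 tY=0.4038  stride 1/|dx|=3.8637 1/|dy|=1.0353
    cross y-line → (1,0), t=0.4038 (wall)
  → r_4 = 0.4038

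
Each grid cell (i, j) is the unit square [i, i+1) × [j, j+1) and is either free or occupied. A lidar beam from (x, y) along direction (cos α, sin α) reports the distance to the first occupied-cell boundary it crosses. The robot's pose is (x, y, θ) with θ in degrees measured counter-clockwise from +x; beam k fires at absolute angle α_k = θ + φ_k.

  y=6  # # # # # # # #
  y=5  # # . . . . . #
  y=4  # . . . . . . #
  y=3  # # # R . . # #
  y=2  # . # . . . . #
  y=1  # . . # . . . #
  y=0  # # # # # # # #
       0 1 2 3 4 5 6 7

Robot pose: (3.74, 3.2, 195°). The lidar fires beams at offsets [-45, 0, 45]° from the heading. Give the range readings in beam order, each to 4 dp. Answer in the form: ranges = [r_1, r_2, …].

ranges = [0.8545, 0.7661, 1.3856]

beam 1: φ=-45°, α=150°
  d=(-0.8660,0.5000)  start (3,3)  tX=0.8545 tY=1.6000  stride 1/|dx|=1.1547 1/|dy|=2.0000
    cross x-line → (2,3), t=0.8545 (wall)
  → r_1 = 0.8545
beam 2: φ=0°, α=195°
  d=(-0.9659,-0.2588)  start (3,3)  tX=0.7661 tY=0.7727  stride 1/|dx|=1.0353 1/|dy|=3.8637
    cross x-line → (2,3), t=0.7661 (wall)
  → r_2 = 0.7661
beam 3: φ=45°, α=240°
  d=(-0.5000,-0.8660)  start (3,3)  tX=1.4800 tY=0.2309  stride 1/|dx|=2.0000 1/|dy|=1.1547
    cross y-line → (3,2), t=0.2309
    cross y-line → (3,1), t=1.3856 (wall)
  → r_3 = 1.3856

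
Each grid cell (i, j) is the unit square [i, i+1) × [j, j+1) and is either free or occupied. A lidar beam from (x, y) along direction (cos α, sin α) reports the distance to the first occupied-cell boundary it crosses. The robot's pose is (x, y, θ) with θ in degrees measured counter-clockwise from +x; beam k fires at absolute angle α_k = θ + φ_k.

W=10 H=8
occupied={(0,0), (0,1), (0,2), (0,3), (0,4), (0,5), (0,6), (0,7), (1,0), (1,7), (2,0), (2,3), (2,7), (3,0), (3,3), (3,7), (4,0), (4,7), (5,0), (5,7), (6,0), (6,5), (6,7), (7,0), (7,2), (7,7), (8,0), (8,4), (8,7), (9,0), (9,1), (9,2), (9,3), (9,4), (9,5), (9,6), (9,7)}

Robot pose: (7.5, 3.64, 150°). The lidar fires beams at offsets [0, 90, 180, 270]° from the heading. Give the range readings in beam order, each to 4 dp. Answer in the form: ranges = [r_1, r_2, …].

beam 1: φ=0°, α=150°
  cosα=-0.8660 sinα=0.5000 | (7,3) | tMaxX 0.5774 tMaxY 0.7200 | tΔX 1.1547 tΔY 2.0000
    t=0.5774 [x] (6,3)
    t=0.7200 [y] (6,4)
    t=1.7321 [x] (5,4)
    t=2.7200 [y] (5,5)
    t=2.8868 [x] (4,5)
    t=4.0415 [x] (3,5)
    t=4.7200 [y] (3,6)
    t=5.1962 [x] (2,6)
    t=6.3509 [x] (1,6)
    t=6.7200 [y] (1,7) — stop
  → r_1 = 6.7200
beam 2: φ=90°, α=240°
  cosα=-0.5000 sinα=-0.8660 | (7,3) | tMaxX 1.0000 tMaxY 0.7390 | tΔX 2.0000 tΔY 1.1547
    t=0.7390 [y] (7,2) — stop
  → r_2 = 0.7390
beam 3: φ=180°, α=330°
  cosα=0.8660 sinα=-0.5000 | (7,3) | tMaxX 0.5774 tMaxY 1.2800 | tΔX 1.1547 tΔY 2.0000
    t=0.5774 [x] (8,3)
    t=1.2800 [y] (8,2)
    t=1.7321 [x] (9,2) — stop
  → r_3 = 1.7321
beam 4: φ=270°, α=60°
  cosα=0.5000 sinα=0.8660 | (7,3) | tMaxX 1.0000 tMaxY 0.4157 | tΔX 2.0000 tΔY 1.1547
    t=0.4157 [y] (7,4)
    t=1.0000 [x] (8,4) — stop
  → r_4 = 1.0000

ranges = [6.7200, 0.7390, 1.7321, 1.0000]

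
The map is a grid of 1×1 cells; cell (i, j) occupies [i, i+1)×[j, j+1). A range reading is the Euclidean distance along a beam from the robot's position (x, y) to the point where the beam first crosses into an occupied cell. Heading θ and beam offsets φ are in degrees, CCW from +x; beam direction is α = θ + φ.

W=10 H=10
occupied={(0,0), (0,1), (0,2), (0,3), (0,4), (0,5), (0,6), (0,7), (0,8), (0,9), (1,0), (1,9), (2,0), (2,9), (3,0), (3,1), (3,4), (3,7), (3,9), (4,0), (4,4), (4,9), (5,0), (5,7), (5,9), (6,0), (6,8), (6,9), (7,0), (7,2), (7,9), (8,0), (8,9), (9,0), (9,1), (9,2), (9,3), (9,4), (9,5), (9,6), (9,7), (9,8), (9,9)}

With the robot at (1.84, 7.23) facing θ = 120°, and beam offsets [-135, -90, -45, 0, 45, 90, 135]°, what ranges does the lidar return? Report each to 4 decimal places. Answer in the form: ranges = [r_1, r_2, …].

beam 1: φ=-135°, α=345°
  direction (0.9659, -0.2588); cell (1,7); t to first gridline: x 0.1656, y 0.8887 (then +1.0353 / +3.8637)
    (2,7) via x @ 0.1656
    (2,6) via y @ 0.8887
    (3,6) via x @ 1.2009
    (4,6) via x @ 2.2362
    (5,6) via x @ 3.2715
    (6,6) via x @ 4.3067
    (6,5) via y @ 4.7524
    (7,5) via x @ 5.3420
    (8,5) via x @ 6.3773
    (9,5) via x @ 7.4126  # hit
  → r_1 = 7.4126
beam 2: φ=-90°, α=30°
  direction (0.8660, 0.5000); cell (1,7); t to first gridline: x 0.1848, y 1.5400 (then +1.1547 / +2.0000)
    (2,7) via x @ 0.1848
    (3,7) via x @ 1.3395  # hit
  → r_2 = 1.3395
beam 3: φ=-45°, α=75°
  direction (0.2588, 0.9659); cell (1,7); t to first gridline: x 0.6182, y 0.7972 (then +3.8637 / +1.0353)
    (2,7) via x @ 0.6182
    (2,8) via y @ 0.7972
    (2,9) via y @ 1.8324  # hit
  → r_3 = 1.8324
beam 4: φ=0°, α=120°
  direction (-0.5000, 0.8660); cell (1,7); t to first gridline: x 1.6800, y 0.8891 (then +2.0000 / +1.1547)
    (1,8) via y @ 0.8891
    (0,8) via x @ 1.6800  # hit
  → r_4 = 1.6800
beam 5: φ=45°, α=165°
  direction (-0.9659, 0.2588); cell (1,7); t to first gridline: x 0.8696, y 2.9751 (then +1.0353 / +3.8637)
    (0,7) via x @ 0.8696  # hit
  → r_5 = 0.8696
beam 6: φ=90°, α=210°
  direction (-0.8660, -0.5000); cell (1,7); t to first gridline: x 0.9699, y 0.4600 (then +1.1547 / +2.0000)
    (1,6) via y @ 0.4600
    (0,6) via x @ 0.9699  # hit
  → r_6 = 0.9699
beam 7: φ=135°, α=255°
  direction (-0.2588, -0.9659); cell (1,7); t to first gridline: x 3.2455, y 0.2381 (then +3.8637 / +1.0353)
    (1,6) via y @ 0.2381
    (1,5) via y @ 1.2734
    (1,4) via y @ 2.3087
    (0,4) via x @ 3.2455  # hit
  → r_7 = 3.2455

ranges = [7.4126, 1.3395, 1.8324, 1.6800, 0.8696, 0.9699, 3.2455]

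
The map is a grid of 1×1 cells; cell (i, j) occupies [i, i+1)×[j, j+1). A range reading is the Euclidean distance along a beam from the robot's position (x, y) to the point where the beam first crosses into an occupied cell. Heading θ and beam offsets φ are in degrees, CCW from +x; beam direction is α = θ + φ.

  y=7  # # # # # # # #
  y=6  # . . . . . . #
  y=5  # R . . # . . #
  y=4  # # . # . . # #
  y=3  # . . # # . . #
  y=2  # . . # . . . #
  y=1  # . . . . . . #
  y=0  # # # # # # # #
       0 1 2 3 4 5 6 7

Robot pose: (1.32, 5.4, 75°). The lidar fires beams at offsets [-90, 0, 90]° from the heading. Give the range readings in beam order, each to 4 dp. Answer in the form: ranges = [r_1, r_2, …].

ranges = [1.7393, 1.6564, 0.3313]

beam 1: φ=-90°, α=345°
  dir = (cos 345°, sin 345°) = (0.9659, -0.2588); from cell (1,5)
  next x-line at t=0.7040, next y-line at t=1.5455; Δt_x=1.0353, Δt_y=3.8637
    x: enter (2,5) at t=0.7040
    y: enter (2,4) at t=1.5455
    x: enter (3,4) at t=1.7393 ← occupied
  → r_1 = 1.7393
beam 2: φ=0°, α=75°
  dir = (cos 75°, sin 75°) = (0.2588, 0.9659); from cell (1,5)
  next x-line at t=2.6273, next y-line at t=0.6212; Δt_x=3.8637, Δt_y=1.0353
    y: enter (1,6) at t=0.6212
    y: enter (1,7) at t=1.6564 ← occupied
  → r_2 = 1.6564
beam 3: φ=90°, α=165°
  dir = (cos 165°, sin 165°) = (-0.9659, 0.2588); from cell (1,5)
  next x-line at t=0.3313, next y-line at t=2.3182; Δt_x=1.0353, Δt_y=3.8637
    x: enter (0,5) at t=0.3313 ← occupied
  → r_3 = 0.3313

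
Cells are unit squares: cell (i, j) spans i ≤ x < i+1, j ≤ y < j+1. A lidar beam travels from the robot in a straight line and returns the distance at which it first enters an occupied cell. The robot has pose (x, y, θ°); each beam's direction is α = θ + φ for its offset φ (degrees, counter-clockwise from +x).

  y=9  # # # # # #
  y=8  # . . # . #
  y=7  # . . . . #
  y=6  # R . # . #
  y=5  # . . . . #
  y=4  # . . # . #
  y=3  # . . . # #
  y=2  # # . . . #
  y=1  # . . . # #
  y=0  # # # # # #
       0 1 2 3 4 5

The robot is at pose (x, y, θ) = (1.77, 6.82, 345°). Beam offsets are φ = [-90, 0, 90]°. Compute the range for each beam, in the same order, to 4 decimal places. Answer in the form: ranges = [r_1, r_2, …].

beam 1: φ=-90°, α=255°
  cosα=-0.2588 sinα=-0.9659 | (1,6) | tMaxX 2.9751 tMaxY 0.8489 | tΔX 3.8637 tΔY 1.0353
    t=0.8489 [y] (1,5)
    t=1.8842 [y] (1,4)
    t=2.9195 [y] (1,3)
    t=2.9751 [x] (0,3) — stop
  → r_1 = 2.9751
beam 2: φ=0°, α=345°
  cosα=0.9659 sinα=-0.2588 | (1,6) | tMaxX 0.2381 tMaxY 3.1682 | tΔX 1.0353 tΔY 3.8637
    t=0.2381 [x] (2,6)
    t=1.2734 [x] (3,6) — stop
  → r_2 = 1.2734
beam 3: φ=90°, α=75°
  cosα=0.2588 sinα=0.9659 | (1,6) | tMaxX 0.8887 tMaxY 0.1863 | tΔX 3.8637 tΔY 1.0353
    t=0.1863 [y] (1,7)
    t=0.8887 [x] (2,7)
    t=1.2216 [y] (2,8)
    t=2.2569 [y] (2,9) — stop
  → r_3 = 2.2569

ranges = [2.9751, 1.2734, 2.2569]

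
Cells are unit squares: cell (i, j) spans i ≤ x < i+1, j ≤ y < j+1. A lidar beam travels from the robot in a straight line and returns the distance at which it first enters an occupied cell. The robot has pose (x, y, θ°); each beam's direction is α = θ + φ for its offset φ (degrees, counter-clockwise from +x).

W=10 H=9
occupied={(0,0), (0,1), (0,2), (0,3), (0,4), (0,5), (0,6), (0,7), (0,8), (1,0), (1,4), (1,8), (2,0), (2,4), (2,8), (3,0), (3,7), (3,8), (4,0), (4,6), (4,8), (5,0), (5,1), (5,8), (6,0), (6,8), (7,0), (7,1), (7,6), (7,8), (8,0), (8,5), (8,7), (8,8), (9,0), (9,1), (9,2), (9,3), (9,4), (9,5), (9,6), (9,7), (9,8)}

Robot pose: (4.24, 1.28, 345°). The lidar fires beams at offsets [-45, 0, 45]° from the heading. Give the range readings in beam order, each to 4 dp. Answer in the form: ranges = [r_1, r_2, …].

ranges = [0.3233, 0.7868, 0.8776]

beam 1: φ=-45°, α=300°
  d=(0.5000,-0.8660)  start (4,1)  tX=1.5200 tY=0.3233  stride 1/|dx|=2.0000 1/|dy|=1.1547
    cross y-line → (4,0), t=0.3233 (wall)
  → r_1 = 0.3233
beam 2: φ=0°, α=345°
  d=(0.9659,-0.2588)  start (4,1)  tX=0.7868 tY=1.0818  stride 1/|dx|=1.0353 1/|dy|=3.8637
    cross x-line → (5,1), t=0.7868 (wall)
  → r_2 = 0.7868
beam 3: φ=45°, α=30°
  d=(0.8660,0.5000)  start (4,1)  tX=0.8776 tY=1.4400  stride 1/|dx|=1.1547 1/|dy|=2.0000
    cross x-line → (5,1), t=0.8776 (wall)
  → r_3 = 0.8776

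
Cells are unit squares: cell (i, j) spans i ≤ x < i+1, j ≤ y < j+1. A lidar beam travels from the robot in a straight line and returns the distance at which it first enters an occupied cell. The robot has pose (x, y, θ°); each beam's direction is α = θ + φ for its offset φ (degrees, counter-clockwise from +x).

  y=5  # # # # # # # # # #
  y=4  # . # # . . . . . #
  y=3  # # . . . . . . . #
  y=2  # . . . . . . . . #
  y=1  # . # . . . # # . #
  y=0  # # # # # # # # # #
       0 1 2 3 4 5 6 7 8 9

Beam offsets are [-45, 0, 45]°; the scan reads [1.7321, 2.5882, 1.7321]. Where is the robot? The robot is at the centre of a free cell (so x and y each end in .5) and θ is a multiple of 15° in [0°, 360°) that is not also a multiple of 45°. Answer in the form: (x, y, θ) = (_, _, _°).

(x, y, θ) = (4.5, 2.5, 165°)

Enumerate (i+0.5, j+0.5, θ) over the 26 free cells and 16 admissible headings. For each, cast all 3 beams and compare to the given ranges.
  (7.5, 4.5, 240°): beam 1 = 5.6940 ≠ 1.7321 ✗
  (2.5, 2.5, 15°): beam 1 = 3.0000 ≠ 1.7321 ✗
  (8.5, 2.5, 210°): beam 1 = 5.7956 ≠ 1.7321 ✗
  (6.5, 3.5, 300°): beam 1 = 1.5529 ≠ 1.7321 ✗
  (4.5, 4.5, 330°): beam 1 = 3.6235 ≠ 1.7321 ✗
  …
  (4.5, 2.5, 165°): r_1=1.7321, r_2=2.5882, r_3=1.7321 — all match ✓
Only this pose fits every beam.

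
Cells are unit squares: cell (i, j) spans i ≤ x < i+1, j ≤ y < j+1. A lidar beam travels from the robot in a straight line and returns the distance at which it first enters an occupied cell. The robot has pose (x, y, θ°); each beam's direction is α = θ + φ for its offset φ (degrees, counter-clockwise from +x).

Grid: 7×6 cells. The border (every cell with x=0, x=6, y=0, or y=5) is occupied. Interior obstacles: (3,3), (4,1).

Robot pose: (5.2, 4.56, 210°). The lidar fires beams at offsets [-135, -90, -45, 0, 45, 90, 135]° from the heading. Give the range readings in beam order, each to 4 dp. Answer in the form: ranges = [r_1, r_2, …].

ranges = [0.4555, 0.5081, 1.7000, 1.3856, 2.6503, 1.6000, 0.8282]

beam 1: φ=-135°, α=75°
  cosα=0.2588 sinα=0.9659 | (5,4) | tMaxX 3.0910 tMaxY 0.4555 | tΔX 3.8637 tΔY 1.0353
    t=0.4555 [y] (5,5) — stop
  → r_1 = 0.4555
beam 2: φ=-90°, α=120°
  cosα=-0.5000 sinα=0.8660 | (5,4) | tMaxX 0.4000 tMaxY 0.5081 | tΔX 2.0000 tΔY 1.1547
    t=0.4000 [x] (4,4)
    t=0.5081 [y] (4,5) — stop
  → r_2 = 0.5081
beam 3: φ=-45°, α=165°
  cosα=-0.9659 sinα=0.2588 | (5,4) | tMaxX 0.2071 tMaxY 1.7000 | tΔX 1.0353 tΔY 3.8637
    t=0.2071 [x] (4,4)
    t=1.2423 [x] (3,4)
    t=1.7000 [y] (3,5) — stop
  → r_3 = 1.7000
beam 4: φ=0°, α=210°
  cosα=-0.8660 sinα=-0.5000 | (5,4) | tMaxX 0.2309 tMaxY 1.1200 | tΔX 1.1547 tΔY 2.0000
    t=0.2309 [x] (4,4)
    t=1.1200 [y] (4,3)
    t=1.3856 [x] (3,3) — stop
  → r_4 = 1.3856
beam 5: φ=45°, α=255°
  cosα=-0.2588 sinα=-0.9659 | (5,4) | tMaxX 0.7727 tMaxY 0.5798 | tΔX 3.8637 tΔY 1.0353
    t=0.5798 [y] (5,3)
    t=0.7727 [x] (4,3)
    t=1.6150 [y] (4,2)
    t=2.6503 [y] (4,1) — stop
  → r_5 = 2.6503
beam 6: φ=90°, α=300°
  cosα=0.5000 sinα=-0.8660 | (5,4) | tMaxX 1.6000 tMaxY 0.6466 | tΔX 2.0000 tΔY 1.1547
    t=0.6466 [y] (5,3)
    t=1.6000 [x] (6,3) — stop
  → r_6 = 1.6000
beam 7: φ=135°, α=345°
  cosα=0.9659 sinα=-0.2588 | (5,4) | tMaxX 0.8282 tMaxY 2.1637 | tΔX 1.0353 tΔY 3.8637
    t=0.8282 [x] (6,4) — stop
  → r_7 = 0.8282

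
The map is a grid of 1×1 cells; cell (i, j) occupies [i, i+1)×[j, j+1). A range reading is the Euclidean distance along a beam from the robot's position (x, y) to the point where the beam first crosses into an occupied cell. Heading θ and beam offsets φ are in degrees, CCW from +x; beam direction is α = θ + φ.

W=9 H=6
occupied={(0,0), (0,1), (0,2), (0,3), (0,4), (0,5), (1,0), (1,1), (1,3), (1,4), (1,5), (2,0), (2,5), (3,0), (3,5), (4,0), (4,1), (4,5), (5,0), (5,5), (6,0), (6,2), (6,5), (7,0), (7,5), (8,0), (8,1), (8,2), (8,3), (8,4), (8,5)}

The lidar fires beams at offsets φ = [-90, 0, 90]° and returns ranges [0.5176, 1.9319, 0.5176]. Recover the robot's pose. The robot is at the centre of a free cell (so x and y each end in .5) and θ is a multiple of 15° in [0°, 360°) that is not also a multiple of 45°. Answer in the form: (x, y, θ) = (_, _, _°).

Enumerate (i+0.5, j+0.5, θ) over the 23 free cells and 16 admissible headings. For each, cast all 3 beams and compare to the given ranges.
  (2.5, 2.5, 285°): beam 1 = 1.5529 ≠ 0.5176 ✗
  (2.5, 4.5, 75°): beam 1 = 5.6940 ≠ 0.5176 ✗
  (2.5, 1.5, 165°): beam 1 = 3.6235 ≠ 0.5176 ✗
  …
  (7.5, 2.5, 75°): r_1=0.5176, r_2=1.9319, r_3=0.5176 — all match ✓
Unique over the lattice → pose = (7.5, 2.5, 75°).

(x, y, θ) = (7.5, 2.5, 75°)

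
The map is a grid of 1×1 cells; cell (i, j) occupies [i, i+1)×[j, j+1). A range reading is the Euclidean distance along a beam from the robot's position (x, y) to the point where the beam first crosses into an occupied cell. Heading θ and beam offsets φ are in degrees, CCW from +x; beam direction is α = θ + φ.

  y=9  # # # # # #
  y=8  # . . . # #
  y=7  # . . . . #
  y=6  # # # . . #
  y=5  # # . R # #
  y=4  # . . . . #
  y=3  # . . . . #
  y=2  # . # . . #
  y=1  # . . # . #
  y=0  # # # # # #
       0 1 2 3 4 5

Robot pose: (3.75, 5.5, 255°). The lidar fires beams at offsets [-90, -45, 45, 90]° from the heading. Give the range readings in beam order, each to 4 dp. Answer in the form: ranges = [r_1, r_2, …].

ranges = [1.8117, 3.1754, 0.5000, 0.2588]

beam 1: φ=-90°, α=165°
  cosα=-0.9659 sinα=0.2588 | (3,5) | tMaxX 0.7765 tMaxY 1.9319 | tΔX 1.0353 tΔY 3.8637
    t=0.7765 [x] (2,5)
    t=1.8117 [x] (1,5) — stop
  → r_1 = 1.8117
beam 2: φ=-45°, α=210°
  cosα=-0.8660 sinα=-0.5000 | (3,5) | tMaxX 0.8660 tMaxY 1.0000 | tΔX 1.1547 tΔY 2.0000
    t=0.8660 [x] (2,5)
    t=1.0000 [y] (2,4)
    t=2.0207 [x] (1,4)
    t=3.0000 [y] (1,3)
    t=3.1754 [x] (0,3) — stop
  → r_2 = 3.1754
beam 3: φ=45°, α=300°
  cosα=0.5000 sinα=-0.8660 | (3,5) | tMaxX 0.5000 tMaxY 0.5774 | tΔX 2.0000 tΔY 1.1547
    t=0.5000 [x] (4,5) — stop
  → r_3 = 0.5000
beam 4: φ=90°, α=345°
  cosα=0.9659 sinα=-0.2588 | (3,5) | tMaxX 0.2588 tMaxY 1.9319 | tΔX 1.0353 tΔY 3.8637
    t=0.2588 [x] (4,5) — stop
  → r_4 = 0.2588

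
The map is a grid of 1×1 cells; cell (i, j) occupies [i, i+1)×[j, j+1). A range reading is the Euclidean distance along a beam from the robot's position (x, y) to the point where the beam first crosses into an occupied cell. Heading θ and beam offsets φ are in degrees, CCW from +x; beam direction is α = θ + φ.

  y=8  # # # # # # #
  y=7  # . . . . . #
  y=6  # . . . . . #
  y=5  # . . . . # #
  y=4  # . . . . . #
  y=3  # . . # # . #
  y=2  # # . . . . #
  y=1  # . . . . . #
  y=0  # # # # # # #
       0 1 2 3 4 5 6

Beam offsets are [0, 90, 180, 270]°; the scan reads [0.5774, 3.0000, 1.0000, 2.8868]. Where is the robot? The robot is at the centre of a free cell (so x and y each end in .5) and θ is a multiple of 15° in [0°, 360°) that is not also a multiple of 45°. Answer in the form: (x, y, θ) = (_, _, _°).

(x, y, θ) = (2.5, 3.5, 30°)

Candidates: 31 free-cell centres × 16 headings = 496 poses. Raycast each; keep the one whose scan matches to 4 dp.
  (3.5, 2.5, 300°): beam 1 = 1.7321 ≠ 0.5774 ✗
  (1.5, 7.5, 210°): beam 2 = 4.0415 ≠ 3.0000 ✗
  (1.5, 4.5, 195°): beam 1 = 0.5176 ≠ 0.5774 ✗
  …
  (2.5, 3.5, 30°): r_1=0.5774, r_2=3.0000, r_3=1.0000, r_4=2.8868 — all match ✓
Only this pose fits every beam.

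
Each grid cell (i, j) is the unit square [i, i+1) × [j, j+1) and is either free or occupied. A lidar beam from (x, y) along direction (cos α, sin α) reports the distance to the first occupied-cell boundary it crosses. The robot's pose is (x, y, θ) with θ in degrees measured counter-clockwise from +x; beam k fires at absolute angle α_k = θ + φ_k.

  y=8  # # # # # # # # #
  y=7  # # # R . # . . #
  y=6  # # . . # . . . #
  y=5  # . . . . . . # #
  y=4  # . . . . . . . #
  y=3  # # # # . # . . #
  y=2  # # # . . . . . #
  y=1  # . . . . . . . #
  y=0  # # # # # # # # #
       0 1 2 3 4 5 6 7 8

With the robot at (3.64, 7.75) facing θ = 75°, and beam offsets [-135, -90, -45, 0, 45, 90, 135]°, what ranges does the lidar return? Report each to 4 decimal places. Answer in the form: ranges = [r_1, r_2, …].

beam 1: φ=-135°, α=300°
  dir = (cos 300°, sin 300°) = (0.5000, -0.8660); from cell (3,7)
  next x-line at t=0.7200, next y-line at t=0.8660; Δt_x=2.0000, Δt_y=1.1547
    x: enter (4,7) at t=0.7200
    y: enter (4,6) at t=0.8660 ← occupied
  → r_1 = 0.8660
beam 2: φ=-90°, α=345°
  dir = (cos 345°, sin 345°) = (0.9659, -0.2588); from cell (3,7)
  next x-line at t=0.3727, next y-line at t=2.8978; Δt_x=1.0353, Δt_y=3.8637
    x: enter (4,7) at t=0.3727
    x: enter (5,7) at t=1.4080 ← occupied
  → r_2 = 1.4080
beam 3: φ=-45°, α=30°
  dir = (cos 30°, sin 30°) = (0.8660, 0.5000); from cell (3,7)
  next x-line at t=0.4157, next y-line at t=0.5000; Δt_x=1.1547, Δt_y=2.0000
    x: enter (4,7) at t=0.4157
    y: enter (4,8) at t=0.5000 ← occupied
  → r_3 = 0.5000
beam 4: φ=0°, α=75°
  dir = (cos 75°, sin 75°) = (0.2588, 0.9659); from cell (3,7)
  next x-line at t=1.3909, next y-line at t=0.2588; Δt_x=3.8637, Δt_y=1.0353
    y: enter (3,8) at t=0.2588 ← occupied
  → r_4 = 0.2588
beam 5: φ=45°, α=120°
  dir = (cos 120°, sin 120°) = (-0.5000, 0.8660); from cell (3,7)
  next x-line at t=1.2800, next y-line at t=0.2887; Δt_x=2.0000, Δt_y=1.1547
    y: enter (3,8) at t=0.2887 ← occupied
  → r_5 = 0.2887
beam 6: φ=90°, α=165°
  dir = (cos 165°, sin 165°) = (-0.9659, 0.2588); from cell (3,7)
  next x-line at t=0.6626, next y-line at t=0.9659; Δt_x=1.0353, Δt_y=3.8637
    x: enter (2,7) at t=0.6626 ← occupied
  → r_6 = 0.6626
beam 7: φ=135°, α=210°
  dir = (cos 210°, sin 210°) = (-0.8660, -0.5000); from cell (3,7)
  next x-line at t=0.7390, next y-line at t=1.5000; Δt_x=1.1547, Δt_y=2.0000
    x: enter (2,7) at t=0.7390 ← occupied
  → r_7 = 0.7390

ranges = [0.8660, 1.4080, 0.5000, 0.2588, 0.2887, 0.6626, 0.7390]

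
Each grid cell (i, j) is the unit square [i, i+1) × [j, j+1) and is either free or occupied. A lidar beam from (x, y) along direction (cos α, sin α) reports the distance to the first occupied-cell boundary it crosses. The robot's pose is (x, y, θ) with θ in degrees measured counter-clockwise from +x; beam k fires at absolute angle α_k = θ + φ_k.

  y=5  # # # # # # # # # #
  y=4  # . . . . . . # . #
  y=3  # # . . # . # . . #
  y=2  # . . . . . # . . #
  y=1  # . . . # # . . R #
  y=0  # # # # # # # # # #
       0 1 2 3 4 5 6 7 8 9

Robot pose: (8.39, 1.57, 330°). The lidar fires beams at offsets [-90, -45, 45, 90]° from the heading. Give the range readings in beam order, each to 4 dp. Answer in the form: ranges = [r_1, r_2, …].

ranges = [0.6582, 0.5901, 0.6315, 1.2200]

beam 1: φ=-90°, α=240°
  cosα=-0.5000 sinα=-0.8660 | (8,1) | tMaxX 0.7800 tMaxY 0.6582 | tΔX 2.0000 tΔY 1.1547
    t=0.6582 [y] (8,0) — stop
  → r_1 = 0.6582
beam 2: φ=-45°, α=285°
  cosα=0.2588 sinα=-0.9659 | (8,1) | tMaxX 2.3569 tMaxY 0.5901 | tΔX 3.8637 tΔY 1.0353
    t=0.5901 [y] (8,0) — stop
  → r_2 = 0.5901
beam 3: φ=45°, α=15°
  cosα=0.9659 sinα=0.2588 | (8,1) | tMaxX 0.6315 tMaxY 1.6614 | tΔX 1.0353 tΔY 3.8637
    t=0.6315 [x] (9,1) — stop
  → r_3 = 0.6315
beam 4: φ=90°, α=60°
  cosα=0.5000 sinα=0.8660 | (8,1) | tMaxX 1.2200 tMaxY 0.4965 | tΔX 2.0000 tΔY 1.1547
    t=0.4965 [y] (8,2)
    t=1.2200 [x] (9,2) — stop
  → r_4 = 1.2200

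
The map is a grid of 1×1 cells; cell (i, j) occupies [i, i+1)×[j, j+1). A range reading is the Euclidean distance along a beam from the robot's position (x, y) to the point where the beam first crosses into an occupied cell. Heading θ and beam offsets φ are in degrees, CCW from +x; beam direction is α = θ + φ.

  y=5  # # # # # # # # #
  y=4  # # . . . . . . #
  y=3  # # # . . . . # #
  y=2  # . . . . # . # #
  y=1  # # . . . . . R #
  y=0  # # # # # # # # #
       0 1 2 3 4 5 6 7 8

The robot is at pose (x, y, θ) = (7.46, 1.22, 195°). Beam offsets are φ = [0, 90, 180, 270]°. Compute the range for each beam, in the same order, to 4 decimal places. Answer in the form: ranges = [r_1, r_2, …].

ranges = [0.8500, 0.2278, 0.5590, 0.8075]

beam 1: φ=0°, α=195°
  cosα=-0.9659 sinα=-0.2588 | (7,1) | tMaxX 0.4762 tMaxY 0.8500 | tΔX 1.0353 tΔY 3.8637
    t=0.4762 [x] (6,1)
    t=0.8500 [y] (6,0) — stop
  → r_1 = 0.8500
beam 2: φ=90°, α=285°
  cosα=0.2588 sinα=-0.9659 | (7,1) | tMaxX 2.0864 tMaxY 0.2278 | tΔX 3.8637 tΔY 1.0353
    t=0.2278 [y] (7,0) — stop
  → r_2 = 0.2278
beam 3: φ=180°, α=15°
  cosα=0.9659 sinα=0.2588 | (7,1) | tMaxX 0.5590 tMaxY 3.0137 | tΔX 1.0353 tΔY 3.8637
    t=0.5590 [x] (8,1) — stop
  → r_3 = 0.5590
beam 4: φ=270°, α=105°
  cosα=-0.2588 sinα=0.9659 | (7,1) | tMaxX 1.7773 tMaxY 0.8075 | tΔX 3.8637 tΔY 1.0353
    t=0.8075 [y] (7,2) — stop
  → r_4 = 0.8075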